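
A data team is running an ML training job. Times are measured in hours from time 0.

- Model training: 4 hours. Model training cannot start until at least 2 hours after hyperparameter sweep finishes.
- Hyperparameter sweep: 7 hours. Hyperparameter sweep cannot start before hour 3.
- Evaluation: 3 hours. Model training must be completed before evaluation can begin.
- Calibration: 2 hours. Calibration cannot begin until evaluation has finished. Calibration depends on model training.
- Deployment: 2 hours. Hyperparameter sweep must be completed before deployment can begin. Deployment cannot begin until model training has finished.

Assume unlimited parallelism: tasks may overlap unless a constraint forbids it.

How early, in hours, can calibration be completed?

21

Hyperparameter sweep waits on its own release at hour 3, so it starts at hour 3 and finishes at 3 + 7 = hour 10.
After hyperparameter sweep (finishes hour 10, plus 2-hour gap → hour 12), model training can start at hour 12 and finishes at hour 16.
After model training (finishes hour 16), evaluation can start at hour 16 and finishes at hour 19.
Calibration cannot start until evaluation (finishes hour 19); model training (finishes hour 16). The controlling bound is hour 19, so calibration finishes at 19 + 2 = hour 21.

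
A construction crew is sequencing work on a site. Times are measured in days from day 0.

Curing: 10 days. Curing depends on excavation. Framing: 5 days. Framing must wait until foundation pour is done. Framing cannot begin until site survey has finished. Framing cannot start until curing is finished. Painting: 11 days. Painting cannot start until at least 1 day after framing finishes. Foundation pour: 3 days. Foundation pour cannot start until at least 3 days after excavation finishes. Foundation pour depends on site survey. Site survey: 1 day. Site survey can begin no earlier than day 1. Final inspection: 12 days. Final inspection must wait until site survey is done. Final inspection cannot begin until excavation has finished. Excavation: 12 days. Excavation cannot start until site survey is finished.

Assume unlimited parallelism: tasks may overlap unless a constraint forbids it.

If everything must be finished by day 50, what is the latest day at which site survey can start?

10

Painting has no dependents, so it just needs to finish by day 50. Starting by 50 − 11 = day 39 achieves that.
Framing has to be done before painting (must start by day 39, minus 1-day gap → day 38). That means finishing by day 38, i.e. starting by 38 − 5 = day 33.
Foundation pour must finish before framing (must start by day 33). With a 3-day duration, foundation pour must start by 33 − 3 = day 30.
Curing feeds into framing (must start by day 33); so curing must finish by day 33 and therefore start by day 23.
Final inspection has no dependents, so it just needs to finish by day 50. Starting by 50 − 12 = day 38 achieves that.
Excavation has several dependents: foundation pour (must start by day 30, minus 3-day gap → day 27); curing (must start by day 23); final inspection (must start by day 38). The earliest of those limits is day 23, so excavation must start by 23 − 12 = day 11.
Site survey feeds excavation (must start by day 11); foundation pour (must start by day 30); framing (must start by day 33); final inspection (must start by day 38). Taking the minimum, site survey must finish by day 11 and start by 11 − 1 = day 10.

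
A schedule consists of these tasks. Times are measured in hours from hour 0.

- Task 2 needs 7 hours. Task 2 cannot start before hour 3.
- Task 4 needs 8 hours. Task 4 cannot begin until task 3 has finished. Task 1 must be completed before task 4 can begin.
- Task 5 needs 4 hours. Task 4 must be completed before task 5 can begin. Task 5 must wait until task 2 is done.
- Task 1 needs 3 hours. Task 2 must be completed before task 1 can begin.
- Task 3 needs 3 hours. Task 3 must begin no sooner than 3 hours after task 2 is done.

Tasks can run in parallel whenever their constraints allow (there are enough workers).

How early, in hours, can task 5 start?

After its own release at hour 3, task 2 can start at hour 3 and finishes at hour 10.
Task 3 waits on task 2 (finishes hour 10, plus 3-hour gap → hour 13), so it starts at hour 13 and finishes at 13 + 3 = hour 16.
Task 1 waits on task 2 (finishes hour 10), so it starts at hour 10 and finishes at 10 + 3 = hour 13.
For task 4: task 3 (finishes hour 16); task 1 (finishes hour 13). Taking the maximum gives a start of hour 16, and it finishes at 16 + 8 = hour 24.
Task 5 waits on task 4 (finishes hour 24); task 2 (finishes hour 10). The latest of these is hour 24, which is the earliest task 5 can start.

24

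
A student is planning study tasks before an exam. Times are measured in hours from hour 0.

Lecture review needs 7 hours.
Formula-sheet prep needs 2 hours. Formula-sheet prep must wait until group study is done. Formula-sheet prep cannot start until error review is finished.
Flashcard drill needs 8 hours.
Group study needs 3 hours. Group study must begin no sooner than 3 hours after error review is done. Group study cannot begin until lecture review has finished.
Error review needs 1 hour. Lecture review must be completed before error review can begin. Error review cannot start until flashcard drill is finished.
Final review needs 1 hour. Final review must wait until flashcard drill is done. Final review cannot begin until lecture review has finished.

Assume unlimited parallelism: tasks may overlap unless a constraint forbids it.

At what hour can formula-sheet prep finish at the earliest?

Flashcard drill has no prerequisites, so it starts at hour 0 and finishes at hour 8.
Lecture review has no prerequisites, so it starts at hour 0 and finishes at hour 7.
For error review: lecture review (finishes hour 7); flashcard drill (finishes hour 8). Taking the maximum gives a start of hour 8, and it finishes at 8 + 1 = hour 9.
Group study needs all of error review (finishes hour 9, plus 3-hour gap → hour 12); lecture review (finishes hour 7). That puts its earliest start at hour 12; it finishes at 12 + 3 = hour 15.
Formula-sheet prep needs all of group study (finishes hour 15); error review (finishes hour 9). That puts its earliest start at hour 15; it finishes at 15 + 2 = hour 17.

17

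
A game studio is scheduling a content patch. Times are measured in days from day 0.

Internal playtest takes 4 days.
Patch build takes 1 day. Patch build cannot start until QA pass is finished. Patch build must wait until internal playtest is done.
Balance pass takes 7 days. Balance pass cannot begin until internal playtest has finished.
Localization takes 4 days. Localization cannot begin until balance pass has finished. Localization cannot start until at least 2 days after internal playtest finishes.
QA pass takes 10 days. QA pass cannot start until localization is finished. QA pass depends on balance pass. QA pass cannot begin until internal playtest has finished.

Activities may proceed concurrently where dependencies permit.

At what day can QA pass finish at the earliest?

Internal playtest can start immediately at day 0; it finishes at day 4.
Balance pass cannot begin until internal playtest (finishes day 4). It runs from day 4 to 4 + 7 = day 11.
Localization needs all of balance pass (finishes day 11); internal playtest (finishes day 4, plus 2-day gap → day 6). That puts its earliest start at day 11; it finishes at 11 + 4 = day 15.
QA pass has to wait for localization (finishes day 15); balance pass (finishes day 11); internal playtest (finishes day 4). The latest of these is day 15, so QA pass runs day 15 to 15 + 10 = day 25.

25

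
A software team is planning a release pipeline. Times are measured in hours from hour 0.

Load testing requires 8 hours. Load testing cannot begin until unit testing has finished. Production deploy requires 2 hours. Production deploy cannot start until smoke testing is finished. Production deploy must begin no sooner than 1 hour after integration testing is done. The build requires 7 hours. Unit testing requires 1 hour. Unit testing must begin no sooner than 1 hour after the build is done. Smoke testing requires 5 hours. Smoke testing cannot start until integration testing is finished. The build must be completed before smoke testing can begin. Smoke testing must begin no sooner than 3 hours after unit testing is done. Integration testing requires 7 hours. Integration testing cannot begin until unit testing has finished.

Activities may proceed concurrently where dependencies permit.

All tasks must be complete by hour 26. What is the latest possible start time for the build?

To finish by hour 26, production deploy (duration 2) must start no later than hour 24.
Smoke testing feeds into production deploy (must start by hour 24); so smoke testing must finish by hour 24 and therefore start by hour 19.
For integration testing: smoke testing (must start by hour 19); production deploy (must start by hour 24, minus 1-hour gap → hour 23). The most restrictive is hour 19; with a 7-hour duration, integration testing must start by hour 12.
Load testing must finish by hour 26; it takes 8 hours, so it must start by 26 − 8 = hour 18.
For unit testing: integration testing (must start by hour 12); smoke testing (must start by hour 19, minus 3-hour gap → hour 16); load testing (must start by hour 18). The most restrictive is hour 12; with a 1-hour duration, unit testing must start by hour 11.
The build must finish in time for unit testing (must start by hour 11, minus 1-hour gap → hour 10); smoke testing (must start by hour 19). The tightest is hour 10, so the build must start by 10 − 7 = hour 3.

3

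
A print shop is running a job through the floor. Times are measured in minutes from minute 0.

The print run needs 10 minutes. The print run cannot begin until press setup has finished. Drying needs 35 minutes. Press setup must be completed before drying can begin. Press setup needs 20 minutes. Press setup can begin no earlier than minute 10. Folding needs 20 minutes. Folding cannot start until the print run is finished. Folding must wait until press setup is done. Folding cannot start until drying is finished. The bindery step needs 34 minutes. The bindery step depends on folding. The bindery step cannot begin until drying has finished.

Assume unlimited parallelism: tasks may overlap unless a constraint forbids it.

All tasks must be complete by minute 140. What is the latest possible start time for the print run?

To finish by minute 140, the bindery step (duration 34) must start no later than minute 106.
Folding feeds into the bindery step (must start by minute 106); so folding must finish by minute 106 and therefore start by minute 86.
The print run feeds into folding (must start by minute 86); so the print run must finish by minute 86 and therefore start by minute 76.

76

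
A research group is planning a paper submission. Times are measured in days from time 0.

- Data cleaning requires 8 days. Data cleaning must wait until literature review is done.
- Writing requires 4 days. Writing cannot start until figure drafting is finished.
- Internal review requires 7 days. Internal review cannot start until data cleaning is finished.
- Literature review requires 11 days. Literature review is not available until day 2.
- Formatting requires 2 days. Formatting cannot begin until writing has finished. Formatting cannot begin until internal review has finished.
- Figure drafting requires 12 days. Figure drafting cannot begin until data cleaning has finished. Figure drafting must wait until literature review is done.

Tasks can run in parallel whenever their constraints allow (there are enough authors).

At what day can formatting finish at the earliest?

Literature review waits on its own release at day 2, so it starts at day 2 and finishes at 2 + 11 = day 13.
After literature review (finishes day 13), data cleaning can start at day 13 and finishes at day 21.
Internal review cannot begin until data cleaning (finishes day 21). It runs from day 21 to 21 + 7 = day 28.
Figure drafting has to wait for data cleaning (finishes day 21); literature review (finishes day 13). The latest of these is day 21, so figure drafting runs day 21 to 21 + 12 = day 33.
After figure drafting (finishes day 33), writing can start at day 33 and finishes at day 37.
For formatting: writing (finishes day 37); internal review (finishes day 28). Taking the maximum gives a start of day 37, and it finishes at 37 + 2 = day 39.

39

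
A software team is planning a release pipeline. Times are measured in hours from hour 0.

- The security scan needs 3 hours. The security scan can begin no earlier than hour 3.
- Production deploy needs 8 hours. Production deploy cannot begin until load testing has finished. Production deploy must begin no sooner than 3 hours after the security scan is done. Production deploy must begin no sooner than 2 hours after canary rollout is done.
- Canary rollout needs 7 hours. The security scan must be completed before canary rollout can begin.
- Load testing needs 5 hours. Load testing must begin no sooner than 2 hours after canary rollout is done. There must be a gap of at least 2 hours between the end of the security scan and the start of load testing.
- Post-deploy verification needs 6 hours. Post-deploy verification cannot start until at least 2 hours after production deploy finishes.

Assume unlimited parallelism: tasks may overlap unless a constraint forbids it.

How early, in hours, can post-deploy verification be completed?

The security scan waits on its own release at hour 3, so it starts at hour 3 and finishes at 3 + 3 = hour 6.
Canary rollout cannot begin until the security scan (finishes hour 6). It runs from hour 6 to 6 + 7 = hour 13.
Load testing has to wait for canary rollout (finishes hour 13, plus 2-hour gap → hour 15); the security scan (finishes hour 6, plus 2-hour gap → hour 8). The latest of these is hour 15, so load testing runs hour 15 to 15 + 5 = hour 20.
For production deploy: load testing (finishes hour 20); the security scan (finishes hour 6, plus 3-hour gap → hour 9); canary rollout (finishes hour 13, plus 2-hour gap → hour 15). Taking the maximum gives a start of hour 20, and it finishes at 20 + 8 = hour 28.
After production deploy (finishes hour 28, plus 2-hour gap → hour 30), post-deploy verification can start at hour 30 and finishes at hour 36.

36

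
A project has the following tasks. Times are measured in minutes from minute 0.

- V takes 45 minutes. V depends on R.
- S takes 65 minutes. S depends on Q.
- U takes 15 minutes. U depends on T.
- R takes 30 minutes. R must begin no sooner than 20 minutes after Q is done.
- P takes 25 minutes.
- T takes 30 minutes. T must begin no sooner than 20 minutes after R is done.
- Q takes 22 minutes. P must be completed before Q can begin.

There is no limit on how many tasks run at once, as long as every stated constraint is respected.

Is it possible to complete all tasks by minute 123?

Nothing blocks P, so it runs from minute 0 to minute 25.
Q waits on P (finishes minute 25), so it starts at minute 25 and finishes at 25 + 22 = minute 47.
S waits on Q (finishes minute 47), so it starts at minute 47 and finishes at 47 + 65 = minute 112.
After Q (finishes minute 47, plus 20-minute gap → minute 67), R can start at minute 67 and finishes at minute 97.
V cannot begin until R (finishes minute 97). It runs from minute 97 to 97 + 45 = minute 142.
After R (finishes minute 97, plus 20-minute gap → minute 117), T can start at minute 117 and finishes at minute 147.
U waits on T (finishes minute 147), so it starts at minute 147 and finishes at 147 + 15 = minute 162.
The earliest everything can be done is minute 162, which is after the deadline of 123, so it is not possible.

No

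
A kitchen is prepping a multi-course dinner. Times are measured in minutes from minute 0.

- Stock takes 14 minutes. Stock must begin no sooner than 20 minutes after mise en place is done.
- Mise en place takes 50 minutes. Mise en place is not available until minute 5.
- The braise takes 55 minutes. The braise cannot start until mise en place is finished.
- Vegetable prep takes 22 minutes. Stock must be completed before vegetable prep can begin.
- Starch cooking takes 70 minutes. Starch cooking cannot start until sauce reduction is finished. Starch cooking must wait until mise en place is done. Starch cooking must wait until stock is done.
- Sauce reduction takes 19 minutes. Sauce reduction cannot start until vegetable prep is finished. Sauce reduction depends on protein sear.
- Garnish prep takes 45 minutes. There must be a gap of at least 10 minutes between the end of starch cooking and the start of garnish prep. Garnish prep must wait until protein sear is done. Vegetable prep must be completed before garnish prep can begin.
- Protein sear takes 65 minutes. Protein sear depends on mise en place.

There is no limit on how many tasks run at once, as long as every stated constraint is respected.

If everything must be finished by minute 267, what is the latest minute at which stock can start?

Garnish prep must finish by minute 267; it takes 45 minutes, so it must start by 267 − 45 = minute 222.
Starch cooking must finish before garnish prep (must start by minute 222, minus 10-minute gap → minute 212). With a 70-minute duration, starch cooking must start by 212 − 70 = minute 142.
Sauce reduction feeds into starch cooking (must start by minute 142); so sauce reduction must finish by minute 142 and therefore start by minute 123.
For vegetable prep: sauce reduction (must start by minute 123); garnish prep (must start by minute 222). The most restrictive is minute 123; with a 22-minute duration, vegetable prep must start by minute 101.
For stock: vegetable prep (must start by minute 101); starch cooking (must start by minute 142). The most restrictive is minute 101; with a 14-minute duration, stock must start by minute 87.

87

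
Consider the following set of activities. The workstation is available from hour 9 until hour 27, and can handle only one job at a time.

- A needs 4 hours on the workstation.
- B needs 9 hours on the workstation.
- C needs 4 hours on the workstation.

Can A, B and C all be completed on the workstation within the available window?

The workstation window is 27 − 9 = 18 hours.
Running back to back, the jobs need 4 + 9 + 4 = 17 hours on the workstation.
Since 17 ≤ 18, they fit within the window.

Yes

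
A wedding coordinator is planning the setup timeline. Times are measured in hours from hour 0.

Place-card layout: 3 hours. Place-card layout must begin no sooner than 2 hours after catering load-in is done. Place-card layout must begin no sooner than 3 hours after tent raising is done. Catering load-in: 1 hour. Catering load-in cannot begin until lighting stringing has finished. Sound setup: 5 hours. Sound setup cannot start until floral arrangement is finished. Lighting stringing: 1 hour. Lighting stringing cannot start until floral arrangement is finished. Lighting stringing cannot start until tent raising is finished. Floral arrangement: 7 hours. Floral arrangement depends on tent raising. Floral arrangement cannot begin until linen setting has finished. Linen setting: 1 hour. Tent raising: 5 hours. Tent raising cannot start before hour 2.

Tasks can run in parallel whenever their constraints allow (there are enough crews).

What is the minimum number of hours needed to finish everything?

Linen setting has no prerequisites, so it starts at hour 0 and finishes at hour 1.
After its own release at hour 2, tent raising can start at hour 2 and finishes at hour 7.
Floral arrangement cannot start until tent raising (finishes hour 7); linen setting (finishes hour 1). The controlling bound is hour 7, so floral arrangement finishes at 7 + 7 = hour 14.
Sound setup waits on floral arrangement (finishes hour 14), so it starts at hour 14 and finishes at 14 + 5 = hour 19.
Lighting stringing cannot start until floral arrangement (finishes hour 14); tent raising (finishes hour 7). The controlling bound is hour 14, so lighting stringing finishes at 14 + 1 = hour 15.
After lighting stringing (finishes hour 15), catering load-in can start at hour 15 and finishes at hour 16.
For place-card layout: catering load-in (finishes hour 16, plus 2-hour gap → hour 18); tent raising (finishes hour 7, plus 3-hour gap → hour 10). Taking the maximum gives a start of hour 18, and it finishes at 18 + 3 = hour 21.
All tasks are finished once the last one completes. Finish times: Tent raising at 7, Linen setting at 1, Floral arrangement at 14, Lighting stringing at 15, Sound setup at 19, Catering load-in at 16, Place-card layout at 21. The latest is hour 21.

21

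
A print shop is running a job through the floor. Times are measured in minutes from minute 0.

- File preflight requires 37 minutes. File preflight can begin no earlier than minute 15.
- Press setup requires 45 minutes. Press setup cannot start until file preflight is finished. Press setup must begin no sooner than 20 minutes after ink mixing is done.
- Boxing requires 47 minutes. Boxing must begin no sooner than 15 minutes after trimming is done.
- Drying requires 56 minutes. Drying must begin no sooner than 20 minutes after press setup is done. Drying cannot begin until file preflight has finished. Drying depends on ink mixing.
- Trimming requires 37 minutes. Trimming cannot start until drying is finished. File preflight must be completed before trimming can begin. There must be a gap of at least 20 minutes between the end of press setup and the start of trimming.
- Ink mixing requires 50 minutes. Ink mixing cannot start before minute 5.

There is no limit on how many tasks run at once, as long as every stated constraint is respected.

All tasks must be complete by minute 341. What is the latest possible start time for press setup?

Boxing must finish by minute 341; it takes 47 minutes, so it must start by 341 − 47 = minute 294.
Trimming has to be done before boxing (must start by minute 294, minus 15-minute gap → minute 279). That means finishing by minute 279, i.e. starting by 279 − 37 = minute 242.
Drying feeds into trimming (must start by minute 242); so drying must finish by minute 242 and therefore start by minute 186.
Press setup must finish in time for drying (must start by minute 186, minus 20-minute gap → minute 166); trimming (must start by minute 242, minus 20-minute gap → minute 222). The tightest is minute 166, so press setup must start by 166 − 45 = minute 121.

121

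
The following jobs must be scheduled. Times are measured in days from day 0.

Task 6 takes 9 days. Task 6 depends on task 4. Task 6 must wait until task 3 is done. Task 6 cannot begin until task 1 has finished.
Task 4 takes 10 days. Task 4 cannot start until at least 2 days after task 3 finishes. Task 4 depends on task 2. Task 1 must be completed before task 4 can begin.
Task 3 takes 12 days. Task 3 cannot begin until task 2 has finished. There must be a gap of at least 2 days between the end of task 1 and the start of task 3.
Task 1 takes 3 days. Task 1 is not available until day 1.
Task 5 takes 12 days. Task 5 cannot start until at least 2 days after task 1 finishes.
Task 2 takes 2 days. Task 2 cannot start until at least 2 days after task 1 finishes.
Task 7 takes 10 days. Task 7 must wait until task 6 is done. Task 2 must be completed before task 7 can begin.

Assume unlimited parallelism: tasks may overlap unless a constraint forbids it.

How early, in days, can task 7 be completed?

51

Task 1 waits on its own release at day 1, so it starts at day 1 and finishes at 1 + 3 = day 4.
Task 2 waits on task 1 (finishes day 4, plus 2-day gap → day 6), so it starts at day 6 and finishes at 6 + 2 = day 8.
Task 3 cannot start until task 2 (finishes day 8); task 1 (finishes day 4, plus 2-day gap → day 6). The controlling bound is day 8, so task 3 finishes at 8 + 12 = day 20.
Task 4 needs all of task 3 (finishes day 20, plus 2-day gap → day 22); task 2 (finishes day 8); task 1 (finishes day 4). That puts its earliest start at day 22; it finishes at 22 + 10 = day 32.
Task 6 needs all of task 4 (finishes day 32); task 3 (finishes day 20); task 1 (finishes day 4). That puts its earliest start at day 32; it finishes at 32 + 9 = day 41.
Task 7 needs all of task 6 (finishes day 41); task 2 (finishes day 8). That puts its earliest start at day 41; it finishes at 41 + 10 = day 51.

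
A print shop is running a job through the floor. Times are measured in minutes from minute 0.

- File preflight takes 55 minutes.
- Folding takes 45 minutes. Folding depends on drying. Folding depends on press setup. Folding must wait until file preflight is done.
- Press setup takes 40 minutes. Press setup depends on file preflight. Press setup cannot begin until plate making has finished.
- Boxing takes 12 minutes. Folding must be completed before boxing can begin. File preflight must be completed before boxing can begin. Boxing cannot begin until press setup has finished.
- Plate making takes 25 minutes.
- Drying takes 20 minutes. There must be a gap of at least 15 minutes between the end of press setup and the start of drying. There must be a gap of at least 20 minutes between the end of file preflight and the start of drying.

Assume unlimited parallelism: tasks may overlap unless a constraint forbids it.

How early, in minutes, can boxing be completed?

Nothing blocks plate making, so it runs from minute 0 to minute 25.
File preflight has no prerequisites, so it starts at minute 0 and finishes at minute 55.
For press setup: file preflight (finishes minute 55); plate making (finishes minute 25). Taking the maximum gives a start of minute 55, and it finishes at 55 + 40 = minute 95.
For drying: press setup (finishes minute 95, plus 15-minute gap → minute 110); file preflight (finishes minute 55, plus 20-minute gap → minute 75). Taking the maximum gives a start of minute 110, and it finishes at 110 + 20 = minute 130.
Folding has to wait for drying (finishes minute 130); press setup (finishes minute 95); file preflight (finishes minute 55). The latest of these is minute 130, so folding runs minute 130 to 130 + 45 = minute 175.
Boxing cannot start until folding (finishes minute 175); file preflight (finishes minute 55); press setup (finishes minute 95). The controlling bound is minute 175, so boxing finishes at 175 + 12 = minute 187.

187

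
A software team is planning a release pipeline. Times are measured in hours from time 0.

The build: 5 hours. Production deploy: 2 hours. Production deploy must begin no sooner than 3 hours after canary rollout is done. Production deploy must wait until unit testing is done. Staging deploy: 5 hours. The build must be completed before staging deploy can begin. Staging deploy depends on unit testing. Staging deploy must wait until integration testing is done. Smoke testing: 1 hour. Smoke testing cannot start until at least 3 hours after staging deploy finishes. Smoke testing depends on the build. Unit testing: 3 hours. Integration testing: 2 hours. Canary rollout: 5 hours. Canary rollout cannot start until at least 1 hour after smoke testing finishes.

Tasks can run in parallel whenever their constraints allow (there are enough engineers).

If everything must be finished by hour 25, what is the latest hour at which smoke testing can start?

13

To finish by hour 25, production deploy (duration 2) must start no later than hour 23.
Canary rollout has to be done before production deploy (must start by hour 23, minus 3-hour gap → hour 20). That means finishing by hour 20, i.e. starting by 20 − 5 = hour 15.
Smoke testing feeds into canary rollout (must start by hour 15, minus 1-hour gap → hour 14); so smoke testing must finish by hour 14 and therefore start by hour 13.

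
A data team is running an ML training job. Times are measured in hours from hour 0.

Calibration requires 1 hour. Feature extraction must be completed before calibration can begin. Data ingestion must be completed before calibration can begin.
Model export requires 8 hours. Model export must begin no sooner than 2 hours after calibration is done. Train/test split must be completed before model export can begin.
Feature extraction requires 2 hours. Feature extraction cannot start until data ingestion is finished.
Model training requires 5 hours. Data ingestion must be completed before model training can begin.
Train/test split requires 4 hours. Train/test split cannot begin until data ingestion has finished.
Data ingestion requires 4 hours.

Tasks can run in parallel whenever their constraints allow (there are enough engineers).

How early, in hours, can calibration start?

Nothing blocks data ingestion, so it runs from hour 0 to hour 4.
Feature extraction waits on data ingestion (finishes hour 4), so it starts at hour 4 and finishes at 4 + 2 = hour 6.
Calibration waits on feature extraction (finishes hour 6); data ingestion (finishes hour 4). The latest of these is hour 6, which is the earliest calibration can start.

6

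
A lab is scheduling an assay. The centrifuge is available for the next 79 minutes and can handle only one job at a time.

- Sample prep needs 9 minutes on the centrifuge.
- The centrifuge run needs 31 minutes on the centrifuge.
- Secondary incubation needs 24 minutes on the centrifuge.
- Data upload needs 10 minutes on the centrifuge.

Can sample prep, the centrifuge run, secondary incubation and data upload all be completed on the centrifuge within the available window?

Yes

Running back to back, the jobs need 9 + 31 + 24 + 10 = 74 minutes on the centrifuge.
Since 74 ≤ 79, they fit within the window.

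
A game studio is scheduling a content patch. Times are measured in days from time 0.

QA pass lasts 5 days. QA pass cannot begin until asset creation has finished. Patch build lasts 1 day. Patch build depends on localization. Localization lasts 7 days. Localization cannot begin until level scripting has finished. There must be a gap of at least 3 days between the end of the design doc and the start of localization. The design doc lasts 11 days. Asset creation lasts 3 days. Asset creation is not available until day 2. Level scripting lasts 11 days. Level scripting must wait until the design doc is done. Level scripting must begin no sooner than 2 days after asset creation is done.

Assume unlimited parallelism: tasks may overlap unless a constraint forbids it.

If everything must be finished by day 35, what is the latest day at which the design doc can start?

5

To finish by day 35, patch build (duration 1) must start no later than day 34.
Localization has to be done before patch build (must start by day 34). That means finishing by day 34, i.e. starting by 34 − 7 = day 27.
Level scripting must finish before localization (must start by day 27). With an 11-day duration, level scripting must start by 27 − 11 = day 16.
For the design doc: level scripting (must start by day 16); localization (must start by day 27, minus 3-day gap → day 24). The most restrictive is day 16; with an 11-day duration, the design doc must start by day 5.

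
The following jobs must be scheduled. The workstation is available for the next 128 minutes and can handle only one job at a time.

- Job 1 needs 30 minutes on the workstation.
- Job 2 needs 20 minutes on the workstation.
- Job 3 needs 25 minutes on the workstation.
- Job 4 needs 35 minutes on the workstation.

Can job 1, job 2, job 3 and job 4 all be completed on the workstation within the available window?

Running back to back, the jobs need 30 + 20 + 25 + 35 = 110 minutes on the workstation.
Since 110 ≤ 128, they fit within the window.

Yes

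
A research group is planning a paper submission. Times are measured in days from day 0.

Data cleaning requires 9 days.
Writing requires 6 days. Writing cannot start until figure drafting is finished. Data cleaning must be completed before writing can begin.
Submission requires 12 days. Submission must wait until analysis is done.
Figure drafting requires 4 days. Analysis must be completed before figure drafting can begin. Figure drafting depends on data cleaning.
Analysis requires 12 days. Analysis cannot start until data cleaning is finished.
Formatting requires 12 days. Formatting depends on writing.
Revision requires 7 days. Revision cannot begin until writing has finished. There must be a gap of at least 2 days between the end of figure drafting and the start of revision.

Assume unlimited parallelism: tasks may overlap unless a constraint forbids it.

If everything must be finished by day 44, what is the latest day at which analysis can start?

10

To finish by day 44, revision (duration 7) must start no later than day 37.
Nothing follows formatting; the deadline of day 44 is its only limit. It must start by 44 − 12 = day 32.
Writing feeds revision (must start by day 37); formatting (must start by day 32). Taking the minimum, writing must finish by day 32 and start by 32 − 6 = day 26.
Figure drafting has several dependents: writing (must start by day 26); revision (must start by day 37, minus 2-day gap → day 35). The earliest of those limits is day 26, so figure drafting must start by 26 − 4 = day 22.
Submission has no dependents, so it just needs to finish by day 44. Starting by 44 − 12 = day 32 achieves that.
Analysis feeds figure drafting (must start by day 22); submission (must start by day 32). Taking the minimum, analysis must finish by day 22 and start by 22 − 12 = day 10.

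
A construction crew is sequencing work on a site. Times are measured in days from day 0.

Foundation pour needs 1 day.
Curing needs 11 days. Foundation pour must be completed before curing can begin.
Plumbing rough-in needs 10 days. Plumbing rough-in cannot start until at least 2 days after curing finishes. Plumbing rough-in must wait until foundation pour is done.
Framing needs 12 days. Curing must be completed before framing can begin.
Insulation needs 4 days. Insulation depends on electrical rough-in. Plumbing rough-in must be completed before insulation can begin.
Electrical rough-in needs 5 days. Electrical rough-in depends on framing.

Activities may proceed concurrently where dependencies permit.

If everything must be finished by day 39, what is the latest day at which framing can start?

18

To finish by day 39, insulation (duration 4) must start no later than day 35.
Electrical rough-in must finish before insulation (must start by day 35). With a 5-day duration, electrical rough-in must start by 35 − 5 = day 30.
Since electrical rough-in (must start by day 30) depends on it, framing must finish by day 30. Backing off its 12-day duration gives a latest start of day 18.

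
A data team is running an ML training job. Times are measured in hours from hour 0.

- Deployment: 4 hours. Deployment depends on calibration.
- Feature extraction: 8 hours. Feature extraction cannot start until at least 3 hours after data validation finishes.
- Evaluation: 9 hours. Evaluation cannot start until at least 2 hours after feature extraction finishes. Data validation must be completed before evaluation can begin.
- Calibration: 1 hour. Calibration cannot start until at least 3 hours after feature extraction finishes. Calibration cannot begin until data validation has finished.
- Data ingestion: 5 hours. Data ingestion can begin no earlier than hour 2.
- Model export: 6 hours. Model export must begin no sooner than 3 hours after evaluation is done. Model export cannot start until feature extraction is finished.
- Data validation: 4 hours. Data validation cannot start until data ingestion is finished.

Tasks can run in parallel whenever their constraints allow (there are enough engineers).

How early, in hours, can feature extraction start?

Data ingestion waits on its own release at hour 2, so it starts at hour 2 and finishes at 2 + 5 = hour 7.
Data validation cannot begin until data ingestion (finishes hour 7). It runs from hour 7 to 7 + 4 = hour 11.
Feature extraction waits on data validation (finishes hour 11, plus 3-hour gap → hour 14), so the earliest it can start is hour 14.

14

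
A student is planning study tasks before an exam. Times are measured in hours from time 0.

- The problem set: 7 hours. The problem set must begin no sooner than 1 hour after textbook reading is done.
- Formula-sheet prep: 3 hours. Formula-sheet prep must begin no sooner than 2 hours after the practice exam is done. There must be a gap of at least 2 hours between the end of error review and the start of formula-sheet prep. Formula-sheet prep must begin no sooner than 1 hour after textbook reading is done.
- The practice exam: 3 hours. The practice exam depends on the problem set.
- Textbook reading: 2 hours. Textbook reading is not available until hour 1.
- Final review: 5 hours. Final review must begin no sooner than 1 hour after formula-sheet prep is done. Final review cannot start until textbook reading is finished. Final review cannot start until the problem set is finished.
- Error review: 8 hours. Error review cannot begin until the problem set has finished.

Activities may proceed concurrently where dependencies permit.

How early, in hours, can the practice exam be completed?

After its own release at hour 1, textbook reading can start at hour 1 and finishes at hour 3.
The problem set cannot begin until textbook reading (finishes hour 3, plus 1-hour gap → hour 4). It runs from hour 4 to 4 + 7 = hour 11.
The practice exam cannot begin until the problem set (finishes hour 11). It runs from hour 11 to 11 + 3 = hour 14.

14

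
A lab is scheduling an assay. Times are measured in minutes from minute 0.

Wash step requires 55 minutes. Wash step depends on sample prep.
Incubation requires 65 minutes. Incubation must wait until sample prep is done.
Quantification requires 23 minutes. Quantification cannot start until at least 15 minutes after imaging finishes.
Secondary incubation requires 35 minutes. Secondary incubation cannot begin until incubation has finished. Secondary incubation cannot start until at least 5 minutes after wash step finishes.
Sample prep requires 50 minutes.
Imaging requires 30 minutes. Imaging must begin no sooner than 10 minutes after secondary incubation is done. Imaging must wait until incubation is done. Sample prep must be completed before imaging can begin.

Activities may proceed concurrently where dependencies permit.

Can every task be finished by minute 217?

No

Sample prep can start immediately at minute 0; it finishes at minute 50.
Wash step cannot begin until sample prep (finishes minute 50). It runs from minute 50 to 50 + 55 = minute 105.
Incubation cannot begin until sample prep (finishes minute 50). It runs from minute 50 to 50 + 65 = minute 115.
For secondary incubation: incubation (finishes minute 115); wash step (finishes minute 105, plus 5-minute gap → minute 110). Taking the maximum gives a start of minute 115, and it finishes at 115 + 35 = minute 150.
Imaging has to wait for secondary incubation (finishes minute 150, plus 10-minute gap → minute 160); incubation (finishes minute 115); sample prep (finishes minute 50). The latest of these is minute 160, so imaging runs minute 160 to 160 + 30 = minute 190.
Quantification cannot begin until imaging (finishes minute 190, plus 15-minute gap → minute 205). It runs from minute 205 to 205 + 23 = minute 228.
The earliest everything can be done is minute 228, which is after the deadline of 217, so it is not possible.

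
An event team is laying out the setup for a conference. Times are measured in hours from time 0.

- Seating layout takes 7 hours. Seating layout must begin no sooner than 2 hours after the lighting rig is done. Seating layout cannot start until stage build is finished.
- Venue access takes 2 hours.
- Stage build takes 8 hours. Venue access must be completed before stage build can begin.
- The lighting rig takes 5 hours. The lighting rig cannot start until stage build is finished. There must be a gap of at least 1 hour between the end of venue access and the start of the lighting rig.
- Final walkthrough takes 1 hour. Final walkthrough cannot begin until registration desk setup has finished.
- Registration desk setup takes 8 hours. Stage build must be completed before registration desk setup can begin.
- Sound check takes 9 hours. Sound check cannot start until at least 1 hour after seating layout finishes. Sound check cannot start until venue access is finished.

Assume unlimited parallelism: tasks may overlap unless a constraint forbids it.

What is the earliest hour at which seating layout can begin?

Venue access has no prerequisites, so it starts at hour 0 and finishes at hour 2.
After venue access (finishes hour 2), stage build can start at hour 2 and finishes at hour 10.
For the lighting rig: stage build (finishes hour 10); venue access (finishes hour 2, plus 1-hour gap → hour 3). Taking the maximum gives a start of hour 10, and it finishes at 10 + 5 = hour 15.
Seating layout waits on the lighting rig (finishes hour 15, plus 2-hour gap → hour 17); stage build (finishes hour 10). The latest of these is hour 17, which is the earliest seating layout can start.

17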